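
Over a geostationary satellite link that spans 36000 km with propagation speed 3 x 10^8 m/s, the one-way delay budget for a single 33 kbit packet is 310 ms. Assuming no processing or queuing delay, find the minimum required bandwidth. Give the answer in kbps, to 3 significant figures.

174 kbps

Propagation delay = 36000000 / 300000000 = 120 ms.
Transmission budget = 310 − 120 = 190 ms.
R ≥ L / t_tx = 33000 bits / 0.19 s = 174 kbps.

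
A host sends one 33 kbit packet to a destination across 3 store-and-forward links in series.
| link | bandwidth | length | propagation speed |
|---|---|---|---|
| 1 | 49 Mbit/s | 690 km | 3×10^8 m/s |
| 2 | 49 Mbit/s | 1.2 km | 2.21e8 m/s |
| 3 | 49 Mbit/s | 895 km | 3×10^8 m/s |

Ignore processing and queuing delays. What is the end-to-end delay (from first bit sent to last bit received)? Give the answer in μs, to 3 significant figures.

7310 μs

L = 33000 bits.
Transmission delay per hop = L/R = 33000/49000000 = 673.469 μs; 3 hops → 2020.41 μs.
Propagation delays (d/s per hop): 2300, 5.42986, 2983.33 μs; sum = 5288.76 μs.
End-to-end = 7310 μs.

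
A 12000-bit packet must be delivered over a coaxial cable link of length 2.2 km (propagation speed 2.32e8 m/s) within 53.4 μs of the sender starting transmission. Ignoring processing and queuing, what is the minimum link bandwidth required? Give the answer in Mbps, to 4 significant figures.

Propagation delay = 2200 / 2.32e+08 = 9.48276 μs.
Transmission budget = 53.4 − 9.48276 = 43.9172 μs.
R ≥ L / t_tx = 12000 bits / 4.39172e-05 s = 273.2 Mbps.

273.2 Mbps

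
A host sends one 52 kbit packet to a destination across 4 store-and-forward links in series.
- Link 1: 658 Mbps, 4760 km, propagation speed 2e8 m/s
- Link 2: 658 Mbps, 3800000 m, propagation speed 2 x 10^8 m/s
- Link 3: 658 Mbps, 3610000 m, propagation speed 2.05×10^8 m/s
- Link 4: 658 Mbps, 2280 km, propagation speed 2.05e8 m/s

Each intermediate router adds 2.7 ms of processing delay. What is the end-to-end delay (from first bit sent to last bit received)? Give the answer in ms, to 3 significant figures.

79.9 ms

L = 52000 bits.
Transmission delay per hop = L/R = 52000/658000000 = 0.0790274 ms; 4 hops → 0.316109 ms.
Propagation delays (d/s per hop): 23.8, 19, 17.6098, 11.122 ms; sum = 71.5317 ms.
Processing at 3 router(s): 3 × 2.7 ms = 8.1 ms.
End-to-end = 79.9 ms.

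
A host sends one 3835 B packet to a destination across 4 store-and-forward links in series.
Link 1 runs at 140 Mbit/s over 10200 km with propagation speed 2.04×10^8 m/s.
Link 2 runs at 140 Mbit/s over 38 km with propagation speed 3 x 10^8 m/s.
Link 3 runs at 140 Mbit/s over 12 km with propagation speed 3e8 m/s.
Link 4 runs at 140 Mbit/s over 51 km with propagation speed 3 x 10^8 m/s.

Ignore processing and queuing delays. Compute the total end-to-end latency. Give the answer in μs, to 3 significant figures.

51200 μs

L = 3835 × 8 = 30680 bits.
Transmission delay per hop = L/R = 30680/140000000 = 219.143 μs; 4 hops → 876.571 μs.
Propagation delays (d/s per hop): 50000, 126.667, 40, 170 μs; sum = 50336.7 μs.
End-to-end = 51200 μs.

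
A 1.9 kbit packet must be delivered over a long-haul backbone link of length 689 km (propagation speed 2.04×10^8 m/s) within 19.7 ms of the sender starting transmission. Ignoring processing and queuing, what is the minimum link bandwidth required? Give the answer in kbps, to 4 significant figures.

116.4 kbps

Propagation delay = 689000 / 204000000 = 3.37745 ms.
Transmission budget = 19.7 − 3.37745 = 16.3225 ms.
R ≥ L / t_tx = 1900 bits / 0.0163225 s = 116.4 kbps.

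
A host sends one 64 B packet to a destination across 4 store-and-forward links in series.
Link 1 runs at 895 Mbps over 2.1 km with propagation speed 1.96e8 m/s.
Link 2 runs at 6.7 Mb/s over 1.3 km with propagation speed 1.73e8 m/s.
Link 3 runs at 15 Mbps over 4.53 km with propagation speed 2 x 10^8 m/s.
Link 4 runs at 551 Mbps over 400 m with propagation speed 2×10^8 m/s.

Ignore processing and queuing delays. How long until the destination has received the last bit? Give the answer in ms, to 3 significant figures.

0.155 ms

L = 64 × 8 = 512 bits.
Transmission delays (L/R per hop): 0.000572067, 0.0764179, 0.0341333, 0.00092922 ms; sum = 0.112053 ms.
Propagation delays (d/s per hop): 0.0107143, 0.00751445, 0.02265, 0.002 ms; sum = 0.0428787 ms.
End-to-end = 0.155 ms.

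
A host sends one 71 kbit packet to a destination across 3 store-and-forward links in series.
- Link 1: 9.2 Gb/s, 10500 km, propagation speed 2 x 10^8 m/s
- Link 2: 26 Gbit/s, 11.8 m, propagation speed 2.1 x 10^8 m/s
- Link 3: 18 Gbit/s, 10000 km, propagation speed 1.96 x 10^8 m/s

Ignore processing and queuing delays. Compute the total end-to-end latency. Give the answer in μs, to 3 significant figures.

L = 71000 bits.
Transmission delays (L/R per hop): 7.71739, 2.73077, 3.94444 μs; sum = 14.3926 μs.
Propagation delays (d/s per hop): 52500, 0.0561905, 51020.4 μs; sum = 103520 μs.
End-to-end = 104000 μs.

104000 μs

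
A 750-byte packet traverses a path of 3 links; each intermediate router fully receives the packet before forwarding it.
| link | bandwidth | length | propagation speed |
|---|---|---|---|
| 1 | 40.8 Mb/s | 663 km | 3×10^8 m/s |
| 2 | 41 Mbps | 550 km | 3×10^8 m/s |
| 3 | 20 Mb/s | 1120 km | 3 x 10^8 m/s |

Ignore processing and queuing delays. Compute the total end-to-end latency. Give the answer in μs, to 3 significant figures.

L = 750 × 8 = 6000 bits.
Transmission delays (L/R per hop): 147.059, 146.341, 300 μs; sum = 593.4 μs.
Propagation delays (d/s per hop): 2210, 1833.33, 3733.33 μs; sum = 7776.67 μs.
End-to-end = 8370 μs.

8370 μs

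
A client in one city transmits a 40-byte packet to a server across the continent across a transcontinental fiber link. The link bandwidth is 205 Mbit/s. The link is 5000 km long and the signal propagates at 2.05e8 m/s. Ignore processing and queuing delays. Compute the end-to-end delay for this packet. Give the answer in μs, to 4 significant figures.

24390 μs

L = 40 × 8 = 320 bits.
Transmission delay = L/R = 320 / 205000000 = 1.56098 μs.
Propagation delay = d/s = 5000000 m / 2.05e+08 m/s = 24390.2 μs.
Total = 24390 μs.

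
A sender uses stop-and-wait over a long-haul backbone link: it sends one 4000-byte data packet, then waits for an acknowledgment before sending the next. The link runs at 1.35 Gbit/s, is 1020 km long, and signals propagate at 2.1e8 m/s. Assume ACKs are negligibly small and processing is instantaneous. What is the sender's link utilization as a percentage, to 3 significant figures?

0.243 %

t_tx = L/R = 32000/1350000000 = 2.37037e-05 s.
t_prop = 1020000/210000000 = 0.00485714 s; RTT = 0.00971429 s.
Cycle = t_tx + RTT = 0.00973799 s.
Utilization = t_tx / cycle = 2.37037e-05/0.00973799 = 0.243 %.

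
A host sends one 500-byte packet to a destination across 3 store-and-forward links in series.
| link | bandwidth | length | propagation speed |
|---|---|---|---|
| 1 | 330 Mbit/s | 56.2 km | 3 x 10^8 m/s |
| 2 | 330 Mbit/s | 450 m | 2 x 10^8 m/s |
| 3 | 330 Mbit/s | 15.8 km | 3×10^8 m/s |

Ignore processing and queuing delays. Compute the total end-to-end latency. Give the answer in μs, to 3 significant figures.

L = 500 × 8 = 4000 bits.
Transmission delay per hop = L/R = 4000/330000000 = 12.1212 μs; 3 hops → 36.3636 μs.
Propagation delays (d/s per hop): 187.333, 2.25, 52.6667 μs; sum = 242.25 μs.
End-to-end = 279 μs.

279 μs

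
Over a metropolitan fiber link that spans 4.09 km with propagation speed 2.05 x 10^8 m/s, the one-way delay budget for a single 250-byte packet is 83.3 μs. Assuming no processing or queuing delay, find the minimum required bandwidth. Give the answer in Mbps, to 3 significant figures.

31.6 Mbps

L = 2000 bits.
Propagation delay = 4090 / 2.05e+08 = 19.9512 μs.
Transmission budget = 83.3 − 19.9512 = 63.3488 μs.
R ≥ L / t_tx = 2000 bits / 6.33488e-05 s = 31.6 Mbps.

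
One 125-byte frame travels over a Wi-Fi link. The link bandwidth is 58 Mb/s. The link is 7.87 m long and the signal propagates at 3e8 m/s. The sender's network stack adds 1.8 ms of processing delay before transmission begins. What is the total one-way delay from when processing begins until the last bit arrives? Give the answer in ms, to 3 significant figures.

1.82 ms

L = 125 × 8 = 1000 bits.
Transmission delay = L/R = 1000 / 58000000 = 0.0172414 ms.
Propagation delay = d/s = 7.87 m / 300000000 m/s = 2.62333e-05 ms.
Plus processing delay 1.8 ms = 1.8 ms.
Total = 1.82 ms.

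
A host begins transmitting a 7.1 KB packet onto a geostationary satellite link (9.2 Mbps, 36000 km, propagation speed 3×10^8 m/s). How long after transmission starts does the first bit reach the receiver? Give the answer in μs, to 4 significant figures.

120000 μs

First bit experiences only propagation delay: d/s = 36000000/300000000 = 120000 μs.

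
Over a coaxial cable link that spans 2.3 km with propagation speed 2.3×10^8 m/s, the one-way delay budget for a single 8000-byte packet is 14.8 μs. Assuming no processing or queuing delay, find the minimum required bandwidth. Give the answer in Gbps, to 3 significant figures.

L = 64000 bits.
Propagation delay = 2300 / 2.3e+08 = 10 μs.
Transmission budget = 14.8 − 10 = 4.8 μs.
R ≥ L / t_tx = 64000 bits / 4.8e-06 s = 13.3 Gbps.

13.3 Gbps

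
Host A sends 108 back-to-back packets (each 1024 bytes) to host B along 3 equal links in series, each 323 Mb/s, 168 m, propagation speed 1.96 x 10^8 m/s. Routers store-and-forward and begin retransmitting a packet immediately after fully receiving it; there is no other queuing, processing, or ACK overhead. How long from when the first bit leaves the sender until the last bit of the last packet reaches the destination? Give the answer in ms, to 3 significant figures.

2.79 ms

Per-hop transmission t_tx = L/R = 8192/323000000 = 0.0253622 ms.
Per-hop propagation t_prop = 168/196000000 = 0.000857143 ms.
Pipeline fill: first packet needs 3·t_tx to clear all hops; remaining 107 packets each add one t_tx.
Total = (3+108-1)·t_tx + 3·t_prop = 110·0.0253622 + 3·0.000857143 = 2.79 ms.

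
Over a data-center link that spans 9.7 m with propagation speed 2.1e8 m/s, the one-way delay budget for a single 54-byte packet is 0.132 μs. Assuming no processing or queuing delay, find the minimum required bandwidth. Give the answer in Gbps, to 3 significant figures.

5.03 Gbps

L = 432 bits.
Propagation delay = 9.7 / 210000000 = 0.0461905 μs.
Transmission budget = 0.132 − 0.0461905 = 0.0858095 μs.
R ≥ L / t_tx = 432 bits / 8.58095e-08 s = 5.03 Gbps.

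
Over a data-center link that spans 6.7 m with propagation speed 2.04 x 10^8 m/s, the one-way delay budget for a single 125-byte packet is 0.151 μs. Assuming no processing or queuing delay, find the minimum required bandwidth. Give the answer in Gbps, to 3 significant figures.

L = 1000 bits.
Propagation delay = 6.7 / 204000000 = 0.0328431 μs.
Transmission budget = 0.151 − 0.0328431 = 0.118157 μs.
R ≥ L / t_tx = 1000 bits / 1.18157e-07 s = 8.46 Gbps.

8.46 Gbps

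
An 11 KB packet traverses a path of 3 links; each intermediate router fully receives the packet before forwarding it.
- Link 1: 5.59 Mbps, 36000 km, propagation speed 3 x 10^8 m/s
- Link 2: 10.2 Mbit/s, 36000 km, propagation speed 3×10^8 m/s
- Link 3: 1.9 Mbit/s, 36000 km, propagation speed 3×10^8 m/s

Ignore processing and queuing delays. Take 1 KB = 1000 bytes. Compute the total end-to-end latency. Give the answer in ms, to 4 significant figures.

L = 88000 bits.
Transmission delays (L/R per hop): 15.7424, 8.62745, 46.3158 ms; sum = 70.6856 ms.
Propagation delays (d/s per hop): 120, 120, 120 ms; sum = 360 ms.
End-to-end = 430.7 ms.

430.7 ms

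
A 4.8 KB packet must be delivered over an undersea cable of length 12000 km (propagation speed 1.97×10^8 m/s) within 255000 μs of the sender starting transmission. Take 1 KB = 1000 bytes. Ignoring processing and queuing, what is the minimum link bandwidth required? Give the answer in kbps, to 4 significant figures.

197.9 kbps

L = 38400 bits.
Propagation delay = 12000000 / 197000000 = 60913.7 μs.
Transmission budget = 255000 − 60913.7 = 194086 μs.
R ≥ L / t_tx = 38400 bits / 0.194086 s = 197.9 kbps.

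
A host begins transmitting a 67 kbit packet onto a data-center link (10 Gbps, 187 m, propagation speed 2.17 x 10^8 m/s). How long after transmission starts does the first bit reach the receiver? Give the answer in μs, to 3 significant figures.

First bit experiences only propagation delay: d/s = 187/217000000 = 0.862 μs.

0.862 μs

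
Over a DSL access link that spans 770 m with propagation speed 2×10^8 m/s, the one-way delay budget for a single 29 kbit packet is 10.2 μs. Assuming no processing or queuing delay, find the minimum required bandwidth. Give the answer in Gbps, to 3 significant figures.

Propagation delay = 770 / 200000000 = 3.85 μs.
Transmission budget = 10.2 − 3.85 = 6.35 μs.
R ≥ L / t_tx = 29000 bits / 6.35e-06 s = 4.57 Gbps.

4.57 Gbps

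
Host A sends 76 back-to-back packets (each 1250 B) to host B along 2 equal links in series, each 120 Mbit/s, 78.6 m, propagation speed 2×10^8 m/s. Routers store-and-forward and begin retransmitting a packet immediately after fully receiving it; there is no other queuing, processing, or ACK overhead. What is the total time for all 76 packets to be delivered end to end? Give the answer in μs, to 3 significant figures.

6420 μs

Per-hop transmission t_tx = L/R = 10000/120000000 = 83.3333 μs.
Per-hop propagation t_prop = 78.6/200000000 = 0.393 μs.
Pipeline fill: first packet needs 2·t_tx to clear all hops; remaining 75 packets each add one t_tx.
Total = (2+76-1)·t_tx + 2·t_prop = 77·83.3333 + 2·0.393 = 6420 μs.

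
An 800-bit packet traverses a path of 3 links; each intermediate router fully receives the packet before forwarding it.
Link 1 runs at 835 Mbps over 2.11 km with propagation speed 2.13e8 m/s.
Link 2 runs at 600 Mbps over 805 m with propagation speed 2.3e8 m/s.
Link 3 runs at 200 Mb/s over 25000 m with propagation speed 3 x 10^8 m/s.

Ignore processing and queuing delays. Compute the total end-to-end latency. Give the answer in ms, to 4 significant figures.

0.1030 ms

Transmission delays (L/R per hop): 0.000958084, 0.00133333, 0.004 ms; sum = 0.00629142 ms.
Propagation delays (d/s per hop): 0.0099061, 0.0035, 0.0833333 ms; sum = 0.0967394 ms.
End-to-end = 0.1030 ms.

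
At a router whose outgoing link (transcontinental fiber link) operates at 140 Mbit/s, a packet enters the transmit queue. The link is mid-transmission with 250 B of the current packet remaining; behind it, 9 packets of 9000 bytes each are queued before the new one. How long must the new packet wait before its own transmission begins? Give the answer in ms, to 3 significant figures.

4.64 ms

Each queued packet: L/R = 72000/140000000 = 0.514286 ms.
9 queued → 4.62857 ms.
Plus remaining 2000 bits of current packet: 0.0142857 ms.
Queuing delay = 4.64 ms.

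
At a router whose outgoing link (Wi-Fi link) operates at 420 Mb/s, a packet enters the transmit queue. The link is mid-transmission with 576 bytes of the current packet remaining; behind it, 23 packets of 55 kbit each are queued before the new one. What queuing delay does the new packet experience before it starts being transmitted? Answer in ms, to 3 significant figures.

3.02 ms

Each queued packet: L/R = 55000/420000000 = 0.130952 ms.
23 queued → 3.0119 ms.
Plus remaining 4608 bits of current packet: 0.0109714 ms.
Queuing delay = 3.02 ms.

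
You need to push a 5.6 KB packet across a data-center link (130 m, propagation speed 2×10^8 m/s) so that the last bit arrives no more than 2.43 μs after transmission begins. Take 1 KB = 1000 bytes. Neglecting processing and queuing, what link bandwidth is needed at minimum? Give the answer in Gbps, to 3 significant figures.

L = 44800 bits.
Propagation delay = 130 / 200000000 = 0.65 μs.
Transmission budget = 2.43 − 0.65 = 1.78 μs.
R ≥ L / t_tx = 44800 bits / 1.78e-06 s = 25.2 Gbps.

25.2 Gbps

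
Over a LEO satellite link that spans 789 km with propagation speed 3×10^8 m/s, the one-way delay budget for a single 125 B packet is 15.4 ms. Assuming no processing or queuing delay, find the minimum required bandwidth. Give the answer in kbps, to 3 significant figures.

78.3 kbps

L = 1000 bits.
Propagation delay = 789000 / 300000000 = 2.63 ms.
Transmission budget = 15.4 − 2.63 = 12.77 ms.
R ≥ L / t_tx = 1000 bits / 0.01277 s = 78.3 kbps.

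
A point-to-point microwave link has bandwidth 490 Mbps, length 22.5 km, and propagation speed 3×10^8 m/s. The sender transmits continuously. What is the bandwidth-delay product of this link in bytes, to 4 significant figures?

4594 bytes

Propagation delay = 22500 / 300000000 = 7.5e-05 s.
BDP = R × t_prop = 490000000 × 7.5e-05 = 36750 bits.
In bytes: 36750/8 = 4594 bytes.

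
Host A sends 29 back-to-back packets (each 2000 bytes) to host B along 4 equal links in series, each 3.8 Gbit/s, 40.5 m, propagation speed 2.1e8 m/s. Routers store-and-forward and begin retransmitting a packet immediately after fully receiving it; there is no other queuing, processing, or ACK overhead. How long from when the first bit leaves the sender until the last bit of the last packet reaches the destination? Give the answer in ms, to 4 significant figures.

0.1355 ms

Per-hop transmission t_tx = L/R = 16000/3800000000 = 0.00421053 ms.
Per-hop propagation t_prop = 40.5/210000000 = 0.000192857 ms.
Pipeline fill: first packet needs 4·t_tx to clear all hops; remaining 28 packets each add one t_tx.
Total = (4+29-1)·t_tx + 4·t_prop = 32·0.00421053 + 4·0.000192857 = 0.1355 ms.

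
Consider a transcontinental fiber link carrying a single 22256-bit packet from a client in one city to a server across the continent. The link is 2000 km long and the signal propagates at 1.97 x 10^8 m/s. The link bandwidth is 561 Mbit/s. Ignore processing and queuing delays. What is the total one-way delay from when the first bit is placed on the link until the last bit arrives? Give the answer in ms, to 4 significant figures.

10.19 ms

Transmission delay = L/R = 22256 / 561000000 = 0.039672 ms.
Propagation delay = d/s = 2000000 m / 197000000 m/s = 10.1523 ms.
Total = 10.19 ms.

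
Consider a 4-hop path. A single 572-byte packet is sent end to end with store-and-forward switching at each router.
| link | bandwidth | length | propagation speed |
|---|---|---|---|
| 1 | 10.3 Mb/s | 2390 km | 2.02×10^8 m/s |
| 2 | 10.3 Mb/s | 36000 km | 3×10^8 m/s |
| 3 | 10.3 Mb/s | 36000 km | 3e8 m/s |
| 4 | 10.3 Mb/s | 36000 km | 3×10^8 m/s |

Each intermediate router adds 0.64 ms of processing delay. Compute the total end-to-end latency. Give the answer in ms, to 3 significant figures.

L = 572 × 8 = 4576 bits.
Transmission delay per hop = L/R = 4576/10300000 = 0.444272 ms; 4 hops → 1.77709 ms.
Propagation delays (d/s per hop): 11.8317, 120, 120, 120 ms; sum = 371.832 ms.
Processing at 3 router(s): 3 × 0.64 ms = 1.92 ms.
End-to-end = 376 ms.

376 ms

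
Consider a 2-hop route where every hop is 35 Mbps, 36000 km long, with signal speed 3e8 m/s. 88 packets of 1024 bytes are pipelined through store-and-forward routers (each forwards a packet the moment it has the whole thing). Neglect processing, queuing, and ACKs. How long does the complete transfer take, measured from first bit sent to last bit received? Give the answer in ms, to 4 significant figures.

260.8 ms

Per-hop transmission t_tx = L/R = 8192/35000000 = 0.234057 ms.
Per-hop propagation t_prop = 36000000/300000000 = 120 ms.
Pipeline fill: first packet needs 2·t_tx to clear all hops; remaining 87 packets each add one t_tx.
Total = (2+88-1)·t_tx + 2·t_prop = 89·0.234057 + 2·120 = 260.8 ms.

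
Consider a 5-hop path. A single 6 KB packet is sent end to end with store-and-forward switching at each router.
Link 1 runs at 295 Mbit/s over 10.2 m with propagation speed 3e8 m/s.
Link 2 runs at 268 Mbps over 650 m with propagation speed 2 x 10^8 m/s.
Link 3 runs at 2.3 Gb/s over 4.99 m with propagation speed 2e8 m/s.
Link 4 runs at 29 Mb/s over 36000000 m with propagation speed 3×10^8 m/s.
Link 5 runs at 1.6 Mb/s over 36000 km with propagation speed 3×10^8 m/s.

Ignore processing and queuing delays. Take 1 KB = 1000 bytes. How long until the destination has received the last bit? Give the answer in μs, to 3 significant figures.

272000 μs

L = 48000 bits.
Transmission delays (L/R per hop): 162.712, 179.104, 20.8696, 1655.17, 30000 μs; sum = 32017.9 μs.
Propagation delays (d/s per hop): 0.034, 3.25, 0.02495, 120000, 120000 μs; sum = 240003 μs.
End-to-end = 272000 μs.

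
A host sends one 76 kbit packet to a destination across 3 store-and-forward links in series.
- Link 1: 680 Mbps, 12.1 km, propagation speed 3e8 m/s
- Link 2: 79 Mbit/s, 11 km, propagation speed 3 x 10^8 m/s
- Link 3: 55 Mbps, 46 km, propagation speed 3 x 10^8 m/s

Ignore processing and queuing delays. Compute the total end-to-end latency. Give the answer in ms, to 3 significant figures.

2.69 ms

L = 76000 bits.
Transmission delays (L/R per hop): 0.111765, 0.962025, 1.38182 ms; sum = 2.45561 ms.
Propagation delays (d/s per hop): 0.0403333, 0.0366667, 0.153333 ms; sum = 0.230333 ms.
End-to-end = 2.69 ms.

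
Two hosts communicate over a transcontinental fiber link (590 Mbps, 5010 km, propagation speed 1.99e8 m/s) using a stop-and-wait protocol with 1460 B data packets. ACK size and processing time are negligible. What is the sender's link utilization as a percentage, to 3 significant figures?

t_tx = L/R = 11680/590000000 = 1.97966e-05 s.
t_prop = 5010000/199000000 = 0.0251759 s; RTT = 0.0503518 s.
Cycle = t_tx + RTT = 0.0503716 s.
Utilization = t_tx / cycle = 1.97966e-05/0.0503716 = 0.0393 %.

0.0393 %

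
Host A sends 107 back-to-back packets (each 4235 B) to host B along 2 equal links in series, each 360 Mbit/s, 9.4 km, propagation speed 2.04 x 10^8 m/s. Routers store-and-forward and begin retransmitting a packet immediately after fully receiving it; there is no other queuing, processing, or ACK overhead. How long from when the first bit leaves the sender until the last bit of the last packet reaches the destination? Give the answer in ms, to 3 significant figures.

Per-hop transmission t_tx = L/R = 33880/360000000 = 0.0941111 ms.
Per-hop propagation t_prop = 9400/204000000 = 0.0460784 ms.
Pipeline fill: first packet needs 2·t_tx to clear all hops; remaining 106 packets each add one t_tx.
Total = (2+107-1)·t_tx + 2·t_prop = 108·0.0941111 + 2·0.0460784 = 10.3 ms.

10.3 ms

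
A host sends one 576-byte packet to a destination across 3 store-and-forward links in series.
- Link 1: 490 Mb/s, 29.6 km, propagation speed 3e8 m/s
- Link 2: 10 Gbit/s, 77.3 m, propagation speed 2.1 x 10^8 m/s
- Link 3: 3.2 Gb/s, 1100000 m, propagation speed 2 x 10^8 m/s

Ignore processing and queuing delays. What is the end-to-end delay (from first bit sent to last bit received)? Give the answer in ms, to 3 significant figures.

L = 576 × 8 = 4608 bits.
Transmission delays (L/R per hop): 0.00940408, 0.0004608, 0.00144 ms; sum = 0.0113049 ms.
Propagation delays (d/s per hop): 0.0986667, 0.000368095, 5.5 ms; sum = 5.59903 ms.
End-to-end = 5.61 ms.

5.61 ms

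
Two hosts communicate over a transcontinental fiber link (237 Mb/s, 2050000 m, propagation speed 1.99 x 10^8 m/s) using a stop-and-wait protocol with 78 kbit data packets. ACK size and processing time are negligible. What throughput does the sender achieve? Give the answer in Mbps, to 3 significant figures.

t_tx = L/R = 78000/237000000 = 0.000329114 s.
t_prop = 2050000/199000000 = 0.0103015 s; RTT = 0.020603 s.
Cycle = t_tx + RTT = 0.0209321 s.
Throughput = L / cycle = 78000 / 0.0209321 = 3.73 Mbps.

3.73 Mbps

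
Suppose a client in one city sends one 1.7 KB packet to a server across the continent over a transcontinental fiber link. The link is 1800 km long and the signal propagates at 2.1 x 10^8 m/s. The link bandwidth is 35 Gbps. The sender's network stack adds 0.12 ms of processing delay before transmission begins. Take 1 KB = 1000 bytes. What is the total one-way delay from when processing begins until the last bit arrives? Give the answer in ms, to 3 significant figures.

L = 13600 bits.
Transmission delay = L/R = 13600 / 35000000000 = 0.000388571 ms.
Propagation delay = d/s = 1800000 m / 210000000 m/s = 8.57143 ms.
Plus processing delay 0.12 ms = 0.12 ms.
Total = 8.69 ms.

8.69 ms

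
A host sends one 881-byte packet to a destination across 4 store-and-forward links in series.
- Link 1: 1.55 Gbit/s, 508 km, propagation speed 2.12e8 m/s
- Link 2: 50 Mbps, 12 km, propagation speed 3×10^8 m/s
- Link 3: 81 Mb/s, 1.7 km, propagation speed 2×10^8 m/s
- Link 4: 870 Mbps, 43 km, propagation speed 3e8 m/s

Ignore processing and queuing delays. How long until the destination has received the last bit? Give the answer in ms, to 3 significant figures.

2.83 ms

L = 881 × 8 = 7048 bits.
Transmission delays (L/R per hop): 0.0045471, 0.14096, 0.0870123, 0.00810115 ms; sum = 0.240621 ms.
Propagation delays (d/s per hop): 2.39623, 0.04, 0.0085, 0.143333 ms; sum = 2.58806 ms.
End-to-end = 2.83 ms.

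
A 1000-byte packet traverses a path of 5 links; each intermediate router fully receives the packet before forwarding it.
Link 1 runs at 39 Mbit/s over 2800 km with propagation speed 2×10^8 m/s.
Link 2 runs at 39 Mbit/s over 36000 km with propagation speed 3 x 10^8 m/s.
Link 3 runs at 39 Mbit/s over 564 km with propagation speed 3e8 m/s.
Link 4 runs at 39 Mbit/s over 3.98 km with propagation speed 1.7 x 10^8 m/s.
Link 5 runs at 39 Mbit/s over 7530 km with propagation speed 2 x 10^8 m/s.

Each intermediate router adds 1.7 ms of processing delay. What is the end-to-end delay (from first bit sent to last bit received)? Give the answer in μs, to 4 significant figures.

181400 μs

L = 1000 × 8 = 8000 bits.
Transmission delay per hop = L/R = 8000/39000000 = 205.128 μs; 5 hops → 1025.64 μs.
Propagation delays (d/s per hop): 14000, 120000, 1880, 23.4118, 37650 μs; sum = 173553 μs.
Processing at 4 router(s): 4 × 1.7 ms = 6800 μs.
End-to-end = 181400 μs.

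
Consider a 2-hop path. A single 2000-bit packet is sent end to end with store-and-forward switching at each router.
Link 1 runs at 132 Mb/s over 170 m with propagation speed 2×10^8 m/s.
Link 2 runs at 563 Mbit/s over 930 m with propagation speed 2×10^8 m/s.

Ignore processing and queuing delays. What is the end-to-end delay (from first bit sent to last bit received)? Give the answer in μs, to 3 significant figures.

24.2 μs

Transmission delays (L/R per hop): 15.1515, 3.5524 μs; sum = 18.7039 μs.
Propagation delays (d/s per hop): 0.85, 4.65 μs; sum = 5.5 μs.
End-to-end = 24.2 μs.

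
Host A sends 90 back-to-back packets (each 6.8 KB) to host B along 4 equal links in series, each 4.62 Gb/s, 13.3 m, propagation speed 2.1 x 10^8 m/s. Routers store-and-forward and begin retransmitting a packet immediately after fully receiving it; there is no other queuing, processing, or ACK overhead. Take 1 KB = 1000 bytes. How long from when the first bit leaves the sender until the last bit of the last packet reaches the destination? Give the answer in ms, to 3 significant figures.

Per-hop transmission t_tx = L/R = 54400/4620000000 = 0.0117749 ms.
Per-hop propagation t_prop = 13.3/210000000 = 6.33333e-05 ms.
Pipeline fill: first packet needs 4·t_tx to clear all hops; remaining 89 packets each add one t_tx.
Total = (4+90-1)·t_tx + 4·t_prop = 93·0.0117749 + 4·6.33333e-05 = 1.10 ms.

1.10 ms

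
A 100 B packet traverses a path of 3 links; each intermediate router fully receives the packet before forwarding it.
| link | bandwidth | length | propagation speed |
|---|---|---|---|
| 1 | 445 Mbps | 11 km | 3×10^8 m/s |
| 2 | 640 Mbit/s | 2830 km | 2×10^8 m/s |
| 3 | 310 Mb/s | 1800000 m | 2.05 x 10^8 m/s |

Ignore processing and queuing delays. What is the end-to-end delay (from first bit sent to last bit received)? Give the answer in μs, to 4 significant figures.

L = 100 × 8 = 800 bits.
Transmission delays (L/R per hop): 1.79775, 1.25, 2.58065 μs; sum = 5.6284 μs.
Propagation delays (d/s per hop): 36.6667, 14150, 8780.49 μs; sum = 22967.2 μs.
End-to-end = 22970 μs.

22970 μs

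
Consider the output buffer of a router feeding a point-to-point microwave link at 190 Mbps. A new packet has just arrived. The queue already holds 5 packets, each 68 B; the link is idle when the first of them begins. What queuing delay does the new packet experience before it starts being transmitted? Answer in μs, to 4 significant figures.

14.32 μs

Each queued packet: L/R = 544/190000000 = 2.86316 μs.
5 queued → 14.3158 μs.
Queuing delay = 14.32 μs.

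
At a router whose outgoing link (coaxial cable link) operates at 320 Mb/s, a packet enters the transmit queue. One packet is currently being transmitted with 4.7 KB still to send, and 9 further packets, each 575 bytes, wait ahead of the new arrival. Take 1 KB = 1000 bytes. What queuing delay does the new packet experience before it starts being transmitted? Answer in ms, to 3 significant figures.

Each queued packet: L/R = 4600/320000000 = 0.014375 ms.
9 queued → 0.129375 ms.
Plus remaining 37600 bits of current packet: 0.1175 ms.
Queuing delay = 0.247 ms.

0.247 ms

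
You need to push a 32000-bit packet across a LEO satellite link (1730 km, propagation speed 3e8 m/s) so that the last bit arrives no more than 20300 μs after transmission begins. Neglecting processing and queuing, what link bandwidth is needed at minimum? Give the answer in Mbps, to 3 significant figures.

2.20 Mbps

Propagation delay = 1730000 / 300000000 = 5766.67 μs.
Transmission budget = 20300 − 5766.67 = 14533.3 μs.
R ≥ L / t_tx = 32000 bits / 0.0145333 s = 2.20 Mbps.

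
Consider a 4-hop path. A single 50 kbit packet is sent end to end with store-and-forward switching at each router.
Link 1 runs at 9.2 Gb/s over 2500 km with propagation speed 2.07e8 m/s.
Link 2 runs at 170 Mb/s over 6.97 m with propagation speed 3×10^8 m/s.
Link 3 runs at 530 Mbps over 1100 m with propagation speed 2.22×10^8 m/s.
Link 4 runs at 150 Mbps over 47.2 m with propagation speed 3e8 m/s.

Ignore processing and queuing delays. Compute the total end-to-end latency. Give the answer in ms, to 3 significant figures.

12.8 ms

L = 50000 bits.
Transmission delays (L/R per hop): 0.00543478, 0.294118, 0.0943396, 0.333333 ms; sum = 0.727225 ms.
Propagation delays (d/s per hop): 12.0773, 2.32333e-05, 0.00495495, 0.000157333 ms; sum = 12.0824 ms.
End-to-end = 12.8 ms.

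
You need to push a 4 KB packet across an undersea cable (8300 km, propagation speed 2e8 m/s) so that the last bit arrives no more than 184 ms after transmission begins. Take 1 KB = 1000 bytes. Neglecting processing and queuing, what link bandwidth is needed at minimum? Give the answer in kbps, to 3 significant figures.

225 kbps

L = 32000 bits.
Propagation delay = 8300000 / 200000000 = 41.5 ms.
Transmission budget = 184 − 41.5 = 142.5 ms.
R ≥ L / t_tx = 32000 bits / 0.1425 s = 225 kbps.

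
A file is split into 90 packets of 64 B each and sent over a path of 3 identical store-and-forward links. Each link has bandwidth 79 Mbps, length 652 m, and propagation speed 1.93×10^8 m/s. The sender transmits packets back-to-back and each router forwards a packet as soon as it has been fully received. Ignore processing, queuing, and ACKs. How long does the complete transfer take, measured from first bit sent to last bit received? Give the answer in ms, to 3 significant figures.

Per-hop transmission t_tx = L/R = 512/79000000 = 0.00648101 ms.
Per-hop propagation t_prop = 652/193000000 = 0.00337824 ms.
Pipeline fill: first packet needs 3·t_tx to clear all hops; remaining 89 packets each add one t_tx.
Total = (3+90-1)·t_tx + 3·t_prop = 92·0.00648101 + 3·0.00337824 = 0.606 ms.

0.606 ms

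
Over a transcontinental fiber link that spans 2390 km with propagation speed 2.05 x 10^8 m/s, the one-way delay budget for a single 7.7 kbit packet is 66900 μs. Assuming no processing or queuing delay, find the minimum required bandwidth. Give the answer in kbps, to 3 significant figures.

139 kbps

Propagation delay = 2390000 / 2.05e+08 = 11658.5 μs.
Transmission budget = 66900 − 11658.5 = 55241.5 μs.
R ≥ L / t_tx = 7700 bits / 0.0552415 s = 139 kbps.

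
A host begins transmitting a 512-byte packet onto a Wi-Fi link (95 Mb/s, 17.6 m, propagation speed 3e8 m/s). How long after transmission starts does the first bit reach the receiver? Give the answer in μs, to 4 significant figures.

First bit experiences only propagation delay: d/s = 17.6/300000000 = 0.05867 μs.

0.05867 μs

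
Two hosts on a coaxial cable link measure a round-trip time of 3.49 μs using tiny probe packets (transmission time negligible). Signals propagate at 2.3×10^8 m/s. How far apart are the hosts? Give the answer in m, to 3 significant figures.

One-way propagation = RTT/2 = 1.745 μs.
d = s × t = 2.3e+08 × 1.745e-06 = 401 m.

401 m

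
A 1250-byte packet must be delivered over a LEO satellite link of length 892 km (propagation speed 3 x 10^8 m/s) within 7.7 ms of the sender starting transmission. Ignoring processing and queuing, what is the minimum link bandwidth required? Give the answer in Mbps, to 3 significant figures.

2.12 Mbps

L = 10000 bits.
Propagation delay = 892000 / 300000000 = 2.97333 ms.
Transmission budget = 7.7 − 2.97333 = 4.72667 ms.
R ≥ L / t_tx = 10000 bits / 0.00472667 s = 2.12 Mbps.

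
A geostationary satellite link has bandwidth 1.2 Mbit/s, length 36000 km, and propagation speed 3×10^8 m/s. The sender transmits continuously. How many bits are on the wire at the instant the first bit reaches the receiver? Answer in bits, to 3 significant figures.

144000 bits

Propagation delay = 36000000 / 300000000 = 0.12 s.
BDP = R × t_prop = 1200000 × 0.12 = 144000 bits.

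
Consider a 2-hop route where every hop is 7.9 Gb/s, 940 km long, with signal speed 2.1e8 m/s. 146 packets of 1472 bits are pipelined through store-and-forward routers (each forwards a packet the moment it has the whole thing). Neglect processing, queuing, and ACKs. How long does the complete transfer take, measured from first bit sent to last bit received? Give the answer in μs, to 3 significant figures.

8980 μs

Per-hop transmission t_tx = L/R = 1472/7900000000 = 0.186329 μs.
Per-hop propagation t_prop = 940000/210000000 = 4476.19 μs.
Pipeline fill: first packet needs 2·t_tx to clear all hops; remaining 145 packets each add one t_tx.
Total = (2+146-1)·t_tx + 2·t_prop = 147·0.186329 + 2·4476.19 = 8980 μs.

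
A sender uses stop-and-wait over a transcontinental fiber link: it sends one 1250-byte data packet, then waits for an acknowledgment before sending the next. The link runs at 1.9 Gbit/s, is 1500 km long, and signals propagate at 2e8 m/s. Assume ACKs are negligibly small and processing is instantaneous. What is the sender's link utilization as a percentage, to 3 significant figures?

t_tx = L/R = 10000/1900000000 = 5.26316e-06 s.
t_prop = 1500000/200000000 = 0.0075 s; RTT = 0.015 s.
Cycle = t_tx + RTT = 0.0150053 s.
Utilization = t_tx / cycle = 5.26316e-06/0.0150053 = 0.0351 %.

0.0351 %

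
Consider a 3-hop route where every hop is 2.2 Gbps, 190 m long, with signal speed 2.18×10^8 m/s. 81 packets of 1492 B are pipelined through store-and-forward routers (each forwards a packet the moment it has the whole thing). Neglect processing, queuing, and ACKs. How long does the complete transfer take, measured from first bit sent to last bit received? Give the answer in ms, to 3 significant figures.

0.453 ms

Per-hop transmission t_tx = L/R = 11936/2200000000 = 0.00542545 ms.
Per-hop propagation t_prop = 190/2.18e+08 = 0.00087156 ms.
Pipeline fill: first packet needs 3·t_tx to clear all hops; remaining 80 packets each add one t_tx.
Total = (3+81-1)·t_tx + 3·t_prop = 83·0.00542545 + 3·0.00087156 = 0.453 ms.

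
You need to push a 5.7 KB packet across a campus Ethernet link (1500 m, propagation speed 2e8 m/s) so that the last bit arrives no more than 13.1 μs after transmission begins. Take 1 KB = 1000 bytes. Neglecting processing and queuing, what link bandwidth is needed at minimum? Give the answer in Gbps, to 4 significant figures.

L = 45600 bits.
Propagation delay = 1500 / 200000000 = 7.5 μs.
Transmission budget = 13.1 − 7.5 = 5.6 μs.
R ≥ L / t_tx = 45600 bits / 5.6e-06 s = 8.143 Gbps.

8.143 Gbps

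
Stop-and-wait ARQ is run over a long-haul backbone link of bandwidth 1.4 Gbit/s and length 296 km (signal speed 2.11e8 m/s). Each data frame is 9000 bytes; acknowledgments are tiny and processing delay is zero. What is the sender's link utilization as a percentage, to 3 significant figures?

1.80 %

t_tx = L/R = 72000/1400000000 = 5.14286e-05 s.
t_prop = 296000/211000000 = 0.00140284 s; RTT = 0.00280569 s.
Cycle = t_tx + RTT = 0.00285712 s.
Utilization = t_tx / cycle = 5.14286e-05/0.00285712 = 1.80 %.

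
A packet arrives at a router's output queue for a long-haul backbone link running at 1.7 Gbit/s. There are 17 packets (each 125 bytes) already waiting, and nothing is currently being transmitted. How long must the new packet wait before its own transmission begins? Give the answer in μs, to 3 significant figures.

10.0 μs

Each queued packet: L/R = 1000/1700000000 = 0.588235 μs.
17 queued → 10 μs.
Queuing delay = 10.0 μs.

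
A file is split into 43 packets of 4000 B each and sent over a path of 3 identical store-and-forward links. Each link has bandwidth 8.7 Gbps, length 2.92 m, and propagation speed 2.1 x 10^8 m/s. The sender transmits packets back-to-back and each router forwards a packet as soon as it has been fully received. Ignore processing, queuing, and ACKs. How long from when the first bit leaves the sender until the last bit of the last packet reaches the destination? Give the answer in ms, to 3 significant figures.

0.166 ms

Per-hop transmission t_tx = L/R = 32000/8700000000 = 0.00367816 ms.
Per-hop propagation t_prop = 2.92/210000000 = 1.39048e-05 ms.
Pipeline fill: first packet needs 3·t_tx to clear all hops; remaining 42 packets each add one t_tx.
Total = (3+43-1)·t_tx + 3·t_prop = 45·0.00367816 + 3·1.39048e-05 = 0.166 ms.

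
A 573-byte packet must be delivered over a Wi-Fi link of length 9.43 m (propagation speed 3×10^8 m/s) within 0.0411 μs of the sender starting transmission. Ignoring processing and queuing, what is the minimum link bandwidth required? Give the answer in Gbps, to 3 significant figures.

L = 4584 bits.
Propagation delay = 9.43 / 300000000 = 0.0314333 μs.
Transmission budget = 0.0411 − 0.0314333 = 0.00966667 μs.
R ≥ L / t_tx = 4584 bits / 9.66667e-09 s = 474 Gbps.

474 Gbps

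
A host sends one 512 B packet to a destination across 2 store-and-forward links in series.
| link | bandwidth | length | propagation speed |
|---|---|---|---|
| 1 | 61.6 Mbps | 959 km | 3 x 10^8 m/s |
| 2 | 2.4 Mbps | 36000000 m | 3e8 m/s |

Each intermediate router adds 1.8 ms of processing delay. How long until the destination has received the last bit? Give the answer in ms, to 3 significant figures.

L = 512 × 8 = 4096 bits.
Transmission delays (L/R per hop): 0.0664935, 1.70667 ms; sum = 1.77316 ms.
Propagation delays (d/s per hop): 3.19667, 120 ms; sum = 123.197 ms.
Processing at 1 router(s): 1 × 1.8 ms = 1.8 ms.
End-to-end = 127 ms.

127 ms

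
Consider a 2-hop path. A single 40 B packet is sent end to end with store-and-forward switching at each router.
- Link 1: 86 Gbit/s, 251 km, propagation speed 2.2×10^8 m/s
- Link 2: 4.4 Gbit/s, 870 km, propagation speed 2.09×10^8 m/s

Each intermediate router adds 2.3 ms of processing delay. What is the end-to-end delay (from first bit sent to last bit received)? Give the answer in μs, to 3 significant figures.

L = 40 × 8 = 320 bits.
Transmission delays (L/R per hop): 0.00372093, 0.0727273 μs; sum = 0.0764482 μs.
Propagation delays (d/s per hop): 1140.91, 4162.68 μs; sum = 5303.59 μs.
Processing at 1 router(s): 1 × 2.3 ms = 2300 μs.
End-to-end = 7600 μs.

7600 μs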